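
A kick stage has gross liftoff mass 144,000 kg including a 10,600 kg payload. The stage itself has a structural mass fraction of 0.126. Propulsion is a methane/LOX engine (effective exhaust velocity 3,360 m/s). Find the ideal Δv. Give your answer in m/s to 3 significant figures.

Δv ≈ 5570 m/s

Stage wet mass = m₀ − payload = 144,000 − 10,600 = 133,400 kg.
Stage dry mass = ε × stage wet mass = 0.126 × 133,400 = 16,808.4 kg.
Burnout mass m_f = stage dry + payload = 16,808.4 + 10,600 = 27,408.4 kg.
Using Δv = v_e ln(m₀/m_f): Δv = v_e · ln(144,000/27,408.4) = 3360.0 × ln(5.254) = 3360.0 × 1.6590 ≈ 5574 m/s.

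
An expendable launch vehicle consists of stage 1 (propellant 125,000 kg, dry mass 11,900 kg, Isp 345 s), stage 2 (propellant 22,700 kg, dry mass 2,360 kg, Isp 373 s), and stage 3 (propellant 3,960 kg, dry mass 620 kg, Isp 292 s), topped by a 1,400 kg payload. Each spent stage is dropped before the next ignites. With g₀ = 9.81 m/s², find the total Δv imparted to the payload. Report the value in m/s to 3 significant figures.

Δv ≈ 12500 m/s

Ignition mass of stage 1 = 125,000+11,900 + 22,700+2,360 + 3,960+620 + 1,400 = 167,940 kg.
Stage 1: m₀ = 167,940 kg, m_f = 167,940 − 125,000 = 42,940 kg; Δv = 345×9.81×ln(3.911) = 3384.5×1.3638 ≈ 4616 m/s.
Stage 2: m₀ = 31,040 kg, m_f = 31,040 − 22,700 = 8,340 kg; Δv = 373×9.81×ln(3.722) = 3659.1×1.3142 ≈ 4809 m/s.
Stage 3: m₀ = 5,980 kg, m_f = 5,980 − 3,960 = 2,020 kg; Δv = 292×9.81×ln(2.96) = 2864.5×1.0853 ≈ 3109 m/s.
Total Δv = 4616 + 4809 + 3109 = 12534 m/s.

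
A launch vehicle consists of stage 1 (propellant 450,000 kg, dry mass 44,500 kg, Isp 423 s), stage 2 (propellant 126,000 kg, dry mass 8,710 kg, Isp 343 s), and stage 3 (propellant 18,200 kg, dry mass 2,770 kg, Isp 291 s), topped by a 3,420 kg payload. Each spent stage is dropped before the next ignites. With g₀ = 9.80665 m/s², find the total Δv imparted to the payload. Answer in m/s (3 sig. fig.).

Ignition mass of stage 1 = 450,000+44,500 + 126,000+8,710 + 18,200+2,770 + 3,420 = 653,600 kg.
Stage 1: m₀ = 653,600 kg, m_f = 653,600 − 450,000 = 203,600 kg; Δv = 423×9.80665×ln(3.21) = 4148.2×1.1663 ≈ 4838 m/s.
Stage 2: m₀ = 159,100 kg, m_f = 159,100 − 126,000 = 33,100 kg; Δv = 343×9.80665×ln(4.807) = 3363.7×1.5700 ≈ 5281 m/s.
Stage 3: m₀ = 24,390 kg, m_f = 24,390 − 18,200 = 6,190 kg; Δv = 291×9.80665×ln(3.94) = 2853.7×1.3712 ≈ 3913 m/s.
Total Δv = 4838 + 5281 + 3913 = 14032 m/s.

Δv ≈ 14000 m/s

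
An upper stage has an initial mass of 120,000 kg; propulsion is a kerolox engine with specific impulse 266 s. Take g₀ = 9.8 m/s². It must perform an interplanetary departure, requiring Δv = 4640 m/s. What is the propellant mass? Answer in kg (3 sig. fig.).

propellant mass ≈ 99800 kg

v_e = Isp · g₀ = 266 × 9.8 = 2606.8 m/s.
m₀/m_f = exp(Δv / v_e) = exp(4640 / 2606.8) = exp(1.7800) = 5.9296.
m_f = 120,000 / 5.9296 = 20,237.5 kg, so propellant = m₀ − m_f = 120,000 − 20,237.5 = 99,762.5 kg.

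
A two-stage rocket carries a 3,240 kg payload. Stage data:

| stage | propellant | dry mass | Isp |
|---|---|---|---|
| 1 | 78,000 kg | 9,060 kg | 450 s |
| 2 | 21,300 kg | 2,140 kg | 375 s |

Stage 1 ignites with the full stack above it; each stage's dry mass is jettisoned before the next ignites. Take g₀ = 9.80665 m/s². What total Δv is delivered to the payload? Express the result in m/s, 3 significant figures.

Ignition mass of stage 1 = 78,000+9,060 + 21,300+2,140 + 3,240 = 113,740 kg.
Stage 1: m₀ = 113,740 kg, m_f = 113,740 − 78,000 = 35,740 kg; Δv = 450×9.80665×ln(3.182) = 4413.0×1.1576 ≈ 5109 m/s.
Stage 2: m₀ = 26,680 kg, m_f = 26,680 − 21,300 = 5,380 kg; Δv = 375×9.80665×ln(4.959) = 3677.5×1.6012 ≈ 5888 m/s.
Total Δv = 5109 + 5888 = 10997 m/s.

Δv ≈ 11000 m/s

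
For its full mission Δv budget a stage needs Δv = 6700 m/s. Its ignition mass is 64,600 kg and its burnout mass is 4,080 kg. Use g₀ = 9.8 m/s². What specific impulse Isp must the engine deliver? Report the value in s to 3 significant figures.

Isp ≈ 248 s

ln(m₀/m_f) = ln(64600/4080) = ln(15.83) = 2.7621.
Rocket equation: v_e = Δv / ln(m₀/m_f) = 6700 / 2.7621 = 2425.7 m/s.
Isp = v_e / g₀ = 2425.7 / 9.8 = 247.5 s.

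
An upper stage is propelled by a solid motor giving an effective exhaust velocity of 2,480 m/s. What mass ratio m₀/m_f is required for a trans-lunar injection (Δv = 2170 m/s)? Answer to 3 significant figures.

m₀/m_f = exp(Δv / v_e) = exp(2170 / 2480.0) = exp(0.8750) = 2.3989.

mass ratio ≈ 2.40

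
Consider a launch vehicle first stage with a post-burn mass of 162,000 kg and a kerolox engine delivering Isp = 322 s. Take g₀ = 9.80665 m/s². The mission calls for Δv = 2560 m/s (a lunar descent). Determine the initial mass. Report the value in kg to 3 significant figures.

v_e = Isp · g₀ = 322 × 9.80665 = 3157.7 m/s.
m₀/m_f = exp(Δv / v_e) = exp(2560 / 3157.7) = exp(0.8107) = 2.2495.
m₀ = m_f × 2.2495 = 162,000 × 2.2495 = 364,419 kg.

initial mass ≈ 364000 kg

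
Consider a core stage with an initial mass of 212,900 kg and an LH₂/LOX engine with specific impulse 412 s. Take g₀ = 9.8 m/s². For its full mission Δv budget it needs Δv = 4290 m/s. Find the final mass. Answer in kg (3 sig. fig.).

v_e = Isp · g₀ = 412 × 9.8 = 4037.6 m/s.
m₀/m_f = exp(Δv / v_e) = exp(4290 / 4037.6) = exp(1.0625) = 2.8936.
m_f = m₀ / 2.8936 = 212,900 / 2.8936 = 73,576.2 kg.

final mass ≈ 73600 kg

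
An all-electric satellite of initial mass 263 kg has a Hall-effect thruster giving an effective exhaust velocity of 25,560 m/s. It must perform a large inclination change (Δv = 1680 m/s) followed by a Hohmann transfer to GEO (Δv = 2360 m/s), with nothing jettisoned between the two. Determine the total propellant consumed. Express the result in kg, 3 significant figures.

After the first burn: m = 263 × exp(−1680/25560.0) = 263 × 0.93639 = 246.271 kg.
After the second burn: m = 246.271 × exp(−2360/25560.0) = 246.271 × 0.91180 = 224.55 kg.
Total propellant = m₀ − m_final = 263 − 224.55 = 38.45 kg.

total propellant consumed ≈ 38.5 kg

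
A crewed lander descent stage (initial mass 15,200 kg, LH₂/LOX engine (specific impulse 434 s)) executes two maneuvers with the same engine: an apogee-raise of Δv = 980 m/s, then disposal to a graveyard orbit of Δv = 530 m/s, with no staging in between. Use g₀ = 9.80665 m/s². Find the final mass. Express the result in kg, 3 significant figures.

v_e = Isp · g₀ = 434 × 9.80665 = 4256.1 m/s.
After the first burn: m = 15200 × exp(−980/4256.1) = 15200 × 0.79433 = 12,073.8 kg.
After the second burn: m = 12,073.8 × exp(−530/4256.1) = 12,073.8 × 0.88291 = 10,660.1 kg.

final mass ≈ 10700 kg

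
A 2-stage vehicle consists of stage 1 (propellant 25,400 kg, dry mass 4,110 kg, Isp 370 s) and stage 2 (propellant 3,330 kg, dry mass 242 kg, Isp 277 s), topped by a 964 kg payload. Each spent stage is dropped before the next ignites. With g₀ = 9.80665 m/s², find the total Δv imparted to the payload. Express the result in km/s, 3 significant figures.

Ignition mass of stage 1 = 25,400+4,110 + 3,330+242 + 964 = 34,046 kg.
Stage 1: m₀ = 34,046 kg, m_f = 34,046 − 25,400 = 8,646 kg; Δv = 370×9.80665×ln(3.938) = 3628.5×1.3706 ≈ 4973 m/s.
Stage 2: m₀ = 4,536 kg, m_f = 4,536 − 3,330 = 1,206 kg; Δv = 277×9.80665×ln(3.761) = 2716.4×1.3247 ≈ 3599 m/s.
Total Δv = 4973 + 3599 = 8572 m/s.

Δv ≈ 8.57 km/s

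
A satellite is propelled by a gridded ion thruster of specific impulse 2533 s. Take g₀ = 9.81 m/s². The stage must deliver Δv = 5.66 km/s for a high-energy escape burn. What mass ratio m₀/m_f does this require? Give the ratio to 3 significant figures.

v_e = Isp · g₀ = 2533 × 9.81 = 24848.7 m/s.
Rocket equation: m₀/m_f = exp(Δv / v_e) = exp(5660 / 24848.7) = exp(0.2278) = 1.2558.

mass ratio ≈ 1.26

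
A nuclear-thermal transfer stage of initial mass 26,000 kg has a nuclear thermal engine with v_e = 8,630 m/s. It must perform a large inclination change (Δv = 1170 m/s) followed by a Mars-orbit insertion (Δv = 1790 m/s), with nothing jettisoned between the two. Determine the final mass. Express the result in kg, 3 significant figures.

final mass ≈ 18500 kg

After the first burn: m = 26000 × exp(−1170/8630.0) = 26000 × 0.87321 = 22,703.5 kg.
After the second burn: m = 22,703.5 × exp(−1790/8630.0) = 22,703.5 × 0.81268 = 18,450.7 kg.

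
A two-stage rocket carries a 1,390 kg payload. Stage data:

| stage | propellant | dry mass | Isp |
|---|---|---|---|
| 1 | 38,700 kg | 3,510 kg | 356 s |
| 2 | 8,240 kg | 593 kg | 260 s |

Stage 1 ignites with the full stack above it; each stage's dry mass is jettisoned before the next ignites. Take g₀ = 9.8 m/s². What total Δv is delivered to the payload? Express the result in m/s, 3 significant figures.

Ignition mass of stage 1 = 38,700+3,510 + 8,240+593 + 1,390 = 52,433 kg.
Stage 1: m₀ = 52,433 kg, m_f = 52,433 − 38,700 = 13,733 kg; Δv = 356×9.8×ln(3.818) = 3488.8×1.3397 ≈ 4674 m/s.
Stage 2: m₀ = 10,223 kg, m_f = 10,223 − 8,240 = 1,983 kg; Δv = 260×9.8×ln(5.155) = 2548.0×1.6400 ≈ 4179 m/s.
Total Δv = 4674 + 4179 = 8853 m/s.

Δv ≈ 8850 m/s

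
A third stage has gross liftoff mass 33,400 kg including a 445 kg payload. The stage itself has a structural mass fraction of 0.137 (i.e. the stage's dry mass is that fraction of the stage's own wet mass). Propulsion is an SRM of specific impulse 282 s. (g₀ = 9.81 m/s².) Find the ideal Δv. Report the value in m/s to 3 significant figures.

Δv ≈ 5280 m/s

Stage wet mass = m₀ − payload = 33,400 − 445 = 32,955 kg.
Stage dry mass = ε × stage wet mass = 0.137 × 32,955 = 4,514.84 kg.
Burnout mass m_f = stage dry + payload = 4,514.84 + 445 = 4,959.84 kg.
v_e = Isp · g₀ = 282 × 9.81 = 2766.4 m/s.
Δv = v_e · ln(33,400/4,959.84) = 2766.4 × ln(6.734) = 2766.4 × 1.9072 ≈ 5276 m/s.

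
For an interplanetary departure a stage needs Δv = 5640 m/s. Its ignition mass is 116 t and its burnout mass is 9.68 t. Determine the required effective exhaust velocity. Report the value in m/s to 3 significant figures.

ln(m₀/m_f) = ln(116000/9680) = ln(11.98) = 2.4835.
v_e = Δv / ln(m₀/m_f) = 5640 / 2.4835 = 2271.0 m/s.

v_e ≈ 2270 m/s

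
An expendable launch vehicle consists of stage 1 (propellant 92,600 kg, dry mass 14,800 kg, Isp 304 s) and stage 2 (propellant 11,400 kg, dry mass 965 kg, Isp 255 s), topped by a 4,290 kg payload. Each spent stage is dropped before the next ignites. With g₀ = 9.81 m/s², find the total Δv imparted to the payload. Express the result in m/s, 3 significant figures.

Δv ≈ 6980 m/s

Ignition mass of stage 1 = 92,600+14,800 + 11,400+965 + 4,290 = 124,055 kg.
Stage 1: m₀ = 124,055 kg, m_f = 124,055 − 92,600 = 31,455 kg; Δv = 304×9.81×ln(3.944) = 2982.2×1.3722 ≈ 4092 m/s.
Stage 2: m₀ = 16,655 kg, m_f = 16,655 − 11,400 = 5,255 kg; Δv = 255×9.81×ln(3.169) = 2501.6×1.1535 ≈ 2886 m/s.
Total Δv = 4092 + 2886 = 6978 m/s.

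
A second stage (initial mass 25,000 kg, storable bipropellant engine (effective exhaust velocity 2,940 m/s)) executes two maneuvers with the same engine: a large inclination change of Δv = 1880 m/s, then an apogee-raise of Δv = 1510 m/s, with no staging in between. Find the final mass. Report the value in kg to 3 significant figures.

final mass ≈ 7890 kg

After the first burn: m = 25000 × exp(−1880/2940.0) = 25000 × 0.52758 = 13,189.5 kg.
After the second burn: m = 13,189.5 × exp(−1510/2940.0) = 13,189.5 × 0.59833 = 7,891.67 kg.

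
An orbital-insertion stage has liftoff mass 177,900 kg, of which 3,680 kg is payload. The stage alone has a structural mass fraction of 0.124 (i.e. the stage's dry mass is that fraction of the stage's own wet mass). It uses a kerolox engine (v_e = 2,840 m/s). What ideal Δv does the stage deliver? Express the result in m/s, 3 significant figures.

Δv ≈ 5540 m/s

Stage wet mass = m₀ − payload = 177,900 − 3,680 = 174,220 kg.
Stage dry mass = ε × stage wet mass = 0.124 × 174,220 = 21,603.3 kg.
Burnout mass m_f = stage dry + payload = 21,603.3 + 3,680 = 25,283.3 kg.
Using Δv = v_e ln(m₀/m_f): Δv = v_e · ln(177,900/25,283.3) = 2840.0 × ln(7.036) = 2840.0 × 1.9511 ≈ 5541 m/s.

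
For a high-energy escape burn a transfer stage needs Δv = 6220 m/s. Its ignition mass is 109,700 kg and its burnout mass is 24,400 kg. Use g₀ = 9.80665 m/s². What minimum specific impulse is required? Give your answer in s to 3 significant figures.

ln(m₀/m_f) = ln(109700/24400) = ln(4.496) = 1.5032.
Rocket equation: v_e = Δv / ln(m₀/m_f) = 6220 / 1.5032 = 4137.9 m/s.
Isp = v_e / g₀ = 4137.9 / 9.80665 = 422.0 s.

Isp ≈ 422 s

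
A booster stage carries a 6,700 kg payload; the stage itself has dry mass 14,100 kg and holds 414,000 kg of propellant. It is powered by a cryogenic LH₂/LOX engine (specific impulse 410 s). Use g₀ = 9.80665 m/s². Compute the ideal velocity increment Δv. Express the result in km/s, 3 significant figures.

Δv ≈ 12.2 km/s

v_e = Isp · g₀ = 410 × 9.80665 = 4020.7 m/s.
m₀ = payload + dry + propellant = 6,700 + 14,100 + 414,000 = 434,800 kg.
m_f = payload + dry = 6,700 + 14,100 = 20,800 kg.
Using Δv = v_e ln(m₀/m_f): Δv = v_e · ln(m₀/m_f) = 4020.7 × ln(20.9) = 4020.7 × 3.0399 ≈ 12222.7 m/s.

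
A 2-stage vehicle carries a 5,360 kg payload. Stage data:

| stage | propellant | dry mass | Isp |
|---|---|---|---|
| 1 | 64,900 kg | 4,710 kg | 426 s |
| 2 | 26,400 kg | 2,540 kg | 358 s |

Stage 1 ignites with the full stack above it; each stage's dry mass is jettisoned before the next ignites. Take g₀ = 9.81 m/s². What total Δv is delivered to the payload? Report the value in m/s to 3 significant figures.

Δv ≈ 9250 m/s

Ignition mass of stage 1 = 64,900+4,710 + 26,400+2,540 + 5,360 = 103,910 kg.
Stage 1: m₀ = 103,910 kg, m_f = 103,910 − 64,900 = 39,010 kg; Δv = 426×9.81×ln(2.664) = 4179.1×0.9797 ≈ 4094 m/s.
Stage 2: m₀ = 34,300 kg, m_f = 34,300 − 26,400 = 7,900 kg; Δv = 358×9.81×ln(4.342) = 3512.0×1.4683 ≈ 5157 m/s.
Total Δv = 4094 + 5157 = 9251 m/s.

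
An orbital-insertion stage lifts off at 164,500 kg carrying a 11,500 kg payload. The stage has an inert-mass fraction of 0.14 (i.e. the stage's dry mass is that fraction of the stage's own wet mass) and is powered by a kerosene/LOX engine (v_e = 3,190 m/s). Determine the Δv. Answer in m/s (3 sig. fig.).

Stage wet mass = m₀ − payload = 164,500 − 11,500 = 153,000 kg.
Stage dry mass = ε × stage wet mass = 0.14 × 153,000 = 21,420 kg.
Burnout mass m_f = stage dry + payload = 21,420 + 11,500 = 32,920 kg.
Using Δv = v_e ln(m₀/m_f): Δv = v_e · ln(164,500/32,920) = 3190.0 × ln(4.997) = 3190.0 × 1.6088 ≈ 5132 m/s.

Δv ≈ 5130 m/s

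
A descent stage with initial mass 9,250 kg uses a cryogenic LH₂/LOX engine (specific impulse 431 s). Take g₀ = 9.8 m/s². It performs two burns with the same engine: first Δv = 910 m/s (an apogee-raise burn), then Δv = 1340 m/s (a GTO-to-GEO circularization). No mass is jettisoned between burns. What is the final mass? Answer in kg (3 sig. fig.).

v_e = Isp · g₀ = 431 × 9.8 = 4223.8 m/s.
After the first burn: m = 9250 × exp(−910/4223.8) = 9250 × 0.80618 = 7,457.17 kg.
After the second burn: m = 7,457.17 × exp(−1340/4223.8) = 7,457.17 × 0.72815 = 5,429.94 kg.

final mass ≈ 5430 kg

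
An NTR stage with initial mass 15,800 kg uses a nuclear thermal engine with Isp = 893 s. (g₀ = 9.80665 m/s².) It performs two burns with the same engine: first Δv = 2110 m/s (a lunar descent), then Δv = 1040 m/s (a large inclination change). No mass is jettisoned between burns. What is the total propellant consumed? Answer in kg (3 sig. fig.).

v_e = Isp · g₀ = 893 × 9.80665 = 8757.3 m/s.
After the first burn: m = 15800 × exp(−2110/8757.3) = 15800 × 0.78589 = 12,417.1 kg.
After the second burn: m = 12,417.1 × exp(−1040/8757.3) = 12,417.1 × 0.88802 = 11,026.6 kg.
Total propellant = m₀ − m_final = 15800 − 11,026.6 = 4,773.4 kg.

total propellant consumed ≈ 4770 kg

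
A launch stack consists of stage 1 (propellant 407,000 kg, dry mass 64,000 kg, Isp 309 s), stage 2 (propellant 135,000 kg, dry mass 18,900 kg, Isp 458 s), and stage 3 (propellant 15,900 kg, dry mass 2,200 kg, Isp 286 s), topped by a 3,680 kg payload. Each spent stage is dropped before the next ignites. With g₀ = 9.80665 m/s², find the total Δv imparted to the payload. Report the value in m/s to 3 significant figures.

Δv ≈ 13300 m/s

Ignition mass of stage 1 = 407,000+64,000 + 135,000+18,900 + 15,900+2,200 + 3,680 = 646,680 kg.
Stage 1: m₀ = 646,680 kg, m_f = 646,680 − 407,000 = 239,680 kg; Δv = 309×9.80665×ln(2.698) = 3030.3×0.9925 ≈ 3008 m/s.
Stage 2: m₀ = 175,680 kg, m_f = 175,680 − 135,000 = 40,680 kg; Δv = 458×9.80665×ln(4.319) = 4491.4×1.4629 ≈ 6571 m/s.
Stage 3: m₀ = 21,780 kg, m_f = 21,780 − 15,900 = 5,880 kg; Δv = 286×9.80665×ln(3.704) = 2804.7×1.3094 ≈ 3673 m/s.
Total Δv = 3008 + 6571 + 3673 = 13252 m/s.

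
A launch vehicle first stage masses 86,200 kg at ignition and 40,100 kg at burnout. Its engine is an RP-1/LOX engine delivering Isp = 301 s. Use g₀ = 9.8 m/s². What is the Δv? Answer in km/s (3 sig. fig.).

v_e = Isp · g₀ = 301 × 9.8 = 2949.8 m/s.
From the ideal rocket equation, Δv = v_e · ln(m₀/m_f) = 2949.8 × ln(2.15) = 2949.8 × 0.7653 ≈ 2257.5 m/s.

Δv ≈ 2.26 km/s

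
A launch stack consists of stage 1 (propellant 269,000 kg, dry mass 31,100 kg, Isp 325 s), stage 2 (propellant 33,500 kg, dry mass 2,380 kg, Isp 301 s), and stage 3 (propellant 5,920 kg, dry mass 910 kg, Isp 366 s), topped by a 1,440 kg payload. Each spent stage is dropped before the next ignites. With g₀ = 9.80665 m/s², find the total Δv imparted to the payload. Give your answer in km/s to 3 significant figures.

Δv ≈ 13.6 km/s

Ignition mass of stage 1 = 269,000+31,100 + 33,500+2,380 + 5,920+910 + 1,440 = 344,250 kg.
Stage 1: m₀ = 344,250 kg, m_f = 344,250 − 269,000 = 75,250 kg; Δv = 325×9.80665×ln(4.575) = 3187.2×1.5206 ≈ 4846 m/s.
Stage 2: m₀ = 44,150 kg, m_f = 44,150 − 33,500 = 10,650 kg; Δv = 301×9.80665×ln(4.146) = 2951.8×1.4220 ≈ 4198 m/s.
Stage 3: m₀ = 8,270 kg, m_f = 8,270 − 5,920 = 2,350 kg; Δv = 366×9.80665×ln(3.519) = 3589.2×1.2582 ≈ 4516 m/s.
Total Δv = 4846 + 4198 + 4516 = 13560 m/s.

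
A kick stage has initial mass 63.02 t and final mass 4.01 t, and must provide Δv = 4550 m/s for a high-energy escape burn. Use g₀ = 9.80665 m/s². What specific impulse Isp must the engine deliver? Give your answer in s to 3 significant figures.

ln(m₀/m_f) = ln(63020/4010) = ln(15.72) = 2.7547.
v_e = Δv / ln(m₀/m_f) = 4550 / 2.7547 = 1651.7 m/s.
Isp = v_e / g₀ = 1651.7 / 9.80665 = 168.4 s.

Isp ≈ 168 s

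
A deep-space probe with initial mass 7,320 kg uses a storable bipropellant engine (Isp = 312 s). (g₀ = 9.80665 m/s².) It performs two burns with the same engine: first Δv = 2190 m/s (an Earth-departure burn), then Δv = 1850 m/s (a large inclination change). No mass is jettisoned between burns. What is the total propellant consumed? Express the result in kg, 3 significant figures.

v_e = Isp · g₀ = 312 × 9.80665 = 3059.7 m/s.
After the first burn: m = 7320 × exp(−2190/3059.7) = 7320 × 0.48882 = 3,578.16 kg.
After the second burn: m = 3,578.16 × exp(−1850/3059.7) = 3,578.16 × 0.54627 = 1,954.64 kg.
Total propellant = m₀ − m_final = 7320 − 1,954.64 = 5,365.36 kg.

total propellant consumed ≈ 5370 kg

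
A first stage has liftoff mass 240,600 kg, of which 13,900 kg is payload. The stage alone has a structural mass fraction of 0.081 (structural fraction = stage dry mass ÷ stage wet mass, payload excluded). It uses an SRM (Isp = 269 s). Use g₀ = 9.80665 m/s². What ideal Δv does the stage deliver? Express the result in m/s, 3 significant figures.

Stage wet mass = m₀ − payload = 240,600 − 13,900 = 226,700 kg.
Stage dry mass = ε × stage wet mass = 0.081 × 226,700 = 18,362.7 kg.
Burnout mass m_f = stage dry + payload = 18,362.7 + 13,900 = 32,262.7 kg.
v_e = Isp · g₀ = 269 × 9.80665 = 2638.0 m/s.
By the Tsiolkovsky rocket equation, Δv = v_e · ln(240,600/32,262.7) = 2638.0 × ln(7.458) = 2638.0 × 2.0092 ≈ 5300 m/s.

Δv ≈ 5300 m/s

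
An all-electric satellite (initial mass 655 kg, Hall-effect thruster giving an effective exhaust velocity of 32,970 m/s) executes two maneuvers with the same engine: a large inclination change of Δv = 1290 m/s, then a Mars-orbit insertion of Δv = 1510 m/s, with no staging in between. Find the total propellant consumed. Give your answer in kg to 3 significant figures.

After the first burn: m = 655 × exp(−1290/32970.0) = 655 × 0.96163 = 629.868 kg.
After the second burn: m = 629.868 × exp(−1510/32970.0) = 629.868 × 0.95523 = 601.669 kg.
Total propellant = m₀ − m_final = 655 − 601.669 = 53.331 kg.

total propellant consumed ≈ 53.3 kg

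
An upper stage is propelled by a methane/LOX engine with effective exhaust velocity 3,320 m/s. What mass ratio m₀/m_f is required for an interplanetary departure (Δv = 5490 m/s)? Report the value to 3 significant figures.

m₀/m_f = exp(Δv / v_e) = exp(5490 / 3320.0) = exp(1.6536) = 5.2258.

mass ratio ≈ 5.23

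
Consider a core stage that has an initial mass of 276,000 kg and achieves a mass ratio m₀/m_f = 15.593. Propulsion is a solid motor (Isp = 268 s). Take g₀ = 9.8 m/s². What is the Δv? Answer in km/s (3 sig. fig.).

Δv ≈ 7.21 km/s

v_e = Isp · g₀ = 268 × 9.8 = 2626.4 m/s.
Rocket equation: Δv = v_e · ln(15.593) = 2626.4 × 2.7468 ≈ 7214.3 m/s.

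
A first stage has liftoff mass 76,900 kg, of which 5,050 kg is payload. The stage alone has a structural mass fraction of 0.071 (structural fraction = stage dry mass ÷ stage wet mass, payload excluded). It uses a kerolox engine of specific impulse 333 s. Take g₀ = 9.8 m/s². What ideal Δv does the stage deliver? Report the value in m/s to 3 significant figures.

Stage wet mass = m₀ − payload = 76,900 − 5,050 = 71,850 kg.
Stage dry mass = ε × stage wet mass = 0.071 × 71,850 = 5,101.35 kg.
Burnout mass m_f = stage dry + payload = 5,101.35 + 5,050 = 10,151.35 kg.
v_e = Isp · g₀ = 333 × 9.8 = 3263.4 m/s.
Δv = v_e · ln(76,900/10,151.35) = 3263.4 × ln(7.575) = 3263.4 × 2.0249 ≈ 6608 m/s.

Δv ≈ 6610 m/s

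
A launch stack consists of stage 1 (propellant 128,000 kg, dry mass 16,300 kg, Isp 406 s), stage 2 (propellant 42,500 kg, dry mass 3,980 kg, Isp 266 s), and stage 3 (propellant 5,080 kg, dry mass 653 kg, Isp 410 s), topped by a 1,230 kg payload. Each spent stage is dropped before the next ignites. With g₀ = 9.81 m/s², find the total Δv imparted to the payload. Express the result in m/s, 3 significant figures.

Δv ≈ 13500 m/s

Ignition mass of stage 1 = 128,000+16,300 + 42,500+3,980 + 5,080+653 + 1,230 = 197,743 kg.
Stage 1: m₀ = 197,743 kg, m_f = 197,743 − 128,000 = 69,743 kg; Δv = 406×9.81×ln(2.835) = 3982.9×1.0422 ≈ 4151 m/s.
Stage 2: m₀ = 53,443 kg, m_f = 53,443 − 42,500 = 10,943 kg; Δv = 266×9.81×ln(4.884) = 2609.5×1.5859 ≈ 4138 m/s.
Stage 3: m₀ = 6,963 kg, m_f = 6,963 − 5,080 = 1,883 kg; Δv = 410×9.81×ln(3.698) = 4022.1×1.3077 ≈ 5260 m/s.
Total Δv = 4151 + 4138 + 5260 = 13549 m/s.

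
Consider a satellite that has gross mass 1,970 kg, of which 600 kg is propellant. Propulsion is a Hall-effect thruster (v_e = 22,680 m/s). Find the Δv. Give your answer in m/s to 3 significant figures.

Δv ≈ 8240 m/s

m_f = m₀ − m_prop = 1,970 − 600 = 1,370 kg.
By the Tsiolkovsky rocket equation, Δv = v_e · ln(m₀/m_f) = 22680.0 × ln(1.438) = 22680.0 × 0.3632 ≈ 8237.9 m/s.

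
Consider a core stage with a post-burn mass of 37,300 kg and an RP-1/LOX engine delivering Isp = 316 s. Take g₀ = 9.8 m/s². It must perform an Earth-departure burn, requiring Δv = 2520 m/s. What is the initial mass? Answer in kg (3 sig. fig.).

initial mass ≈ 84200 kg

v_e = Isp · g₀ = 316 × 9.8 = 3096.8 m/s.
m₀/m_f = exp(Δv / v_e) = exp(2520 / 3096.8) = exp(0.8137) = 2.2563.
m₀ = m_f × 2.2563 = 37,300 × 2.2563 = 84,160 kg.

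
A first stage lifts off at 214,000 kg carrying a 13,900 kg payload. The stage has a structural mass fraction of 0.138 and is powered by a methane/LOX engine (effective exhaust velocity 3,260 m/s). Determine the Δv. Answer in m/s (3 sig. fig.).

Stage wet mass = m₀ − payload = 214,000 − 13,900 = 200,100 kg.
Stage dry mass = ε × stage wet mass = 0.138 × 200,100 = 27,613.8 kg.
Burnout mass m_f = stage dry + payload = 27,613.8 + 13,900 = 41,513.8 kg.
Δv = v_e · ln(214,000/41,513.8) = 3260.0 × ln(5.155) = 3260.0 × 1.6400 ≈ 5346 m/s.

Δv ≈ 5350 m/s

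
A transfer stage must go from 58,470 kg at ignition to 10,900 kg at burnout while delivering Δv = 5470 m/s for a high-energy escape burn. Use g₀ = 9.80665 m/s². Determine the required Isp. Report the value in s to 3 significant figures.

ln(m₀/m_f) = ln(58470/10900) = ln(5.364) = 1.6798.
Using Δv = v_e ln(m₀/m_f): v_e = Δv / ln(m₀/m_f) = 5470 / 1.6798 = 3256.4 m/s.
Isp = v_e / g₀ = 3256.4 / 9.80665 = 332.1 s.

Isp ≈ 332 s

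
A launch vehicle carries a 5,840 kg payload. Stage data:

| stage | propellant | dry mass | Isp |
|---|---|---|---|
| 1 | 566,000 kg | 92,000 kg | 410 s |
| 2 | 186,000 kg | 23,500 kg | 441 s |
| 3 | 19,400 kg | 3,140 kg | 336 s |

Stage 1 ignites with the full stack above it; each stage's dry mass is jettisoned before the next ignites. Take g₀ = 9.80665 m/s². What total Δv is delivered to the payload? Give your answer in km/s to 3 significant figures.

Ignition mass of stage 1 = 566,000+92,000 + 186,000+23,500 + 19,400+3,140 + 5,840 = 895,880 kg.
Stage 1: m₀ = 895,880 kg, m_f = 895,880 − 566,000 = 329,880 kg; Δv = 410×9.80665×ln(2.716) = 4020.7×0.9991 ≈ 4017 m/s.
Stage 2: m₀ = 237,880 kg, m_f = 237,880 − 186,000 = 51,880 kg; Δv = 441×9.80665×ln(4.585) = 4324.7×1.5228 ≈ 6586 m/s.
Stage 3: m₀ = 28,380 kg, m_f = 28,380 − 19,400 = 8,980 kg; Δv = 336×9.80665×ln(3.16) = 3295.0×1.1507 ≈ 3792 m/s.
Total Δv = 4017 + 6586 + 3792 = 14395 m/s.

Δv ≈ 14.4 km/s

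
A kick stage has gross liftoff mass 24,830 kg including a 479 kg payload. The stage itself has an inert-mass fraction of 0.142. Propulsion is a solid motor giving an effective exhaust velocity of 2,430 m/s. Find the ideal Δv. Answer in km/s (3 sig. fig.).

Δv ≈ 4.48 km/s

Stage wet mass = m₀ − payload = 24,830 − 479 = 24,351 kg.
Stage dry mass = ε × stage wet mass = 0.142 × 24,351 = 3,457.84 kg.
Burnout mass m_f = stage dry + payload = 3,457.84 + 479 = 3,936.84 kg.
Using Δv = v_e ln(m₀/m_f): Δv = v_e · ln(24,830/3,936.84) = 2430.0 × ln(6.307) = 2430.0 × 1.8417 ≈ 4475 m/s.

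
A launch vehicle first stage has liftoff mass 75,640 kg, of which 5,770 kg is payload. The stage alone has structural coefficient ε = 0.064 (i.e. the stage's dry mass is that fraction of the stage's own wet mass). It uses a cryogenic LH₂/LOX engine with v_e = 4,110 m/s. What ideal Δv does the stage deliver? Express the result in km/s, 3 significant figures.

Stage wet mass = m₀ − payload = 75,640 − 5,770 = 69,870 kg.
Stage dry mass = ε × stage wet mass = 0.064 × 69,870 = 4,471.68 kg.
Burnout mass m_f = stage dry + payload = 4,471.68 + 5,770 = 10,241.68 kg.
Δv = v_e · ln(75,640/10,241.68) = 4110.0 × ln(7.386) = 4110.0 × 1.9995 ≈ 8218 m/s.

Δv ≈ 8.22 km/s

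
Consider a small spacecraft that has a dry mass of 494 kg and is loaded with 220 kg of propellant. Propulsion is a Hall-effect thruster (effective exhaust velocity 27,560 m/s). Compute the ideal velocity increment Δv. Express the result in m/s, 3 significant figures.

Δv ≈ 10200 m/s

m₀ = m_dry + m_prop = 494 + 220 = 714 kg.
From the ideal rocket equation, Δv = v_e · ln(m₀/m_f) = 27560.0 × ln(1.445) = 27560.0 × 0.3683 ≈ 10151.7 m/s.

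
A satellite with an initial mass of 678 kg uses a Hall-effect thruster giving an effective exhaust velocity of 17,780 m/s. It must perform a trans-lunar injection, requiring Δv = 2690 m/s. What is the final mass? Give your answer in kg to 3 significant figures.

Rocket equation: m₀/m_f = exp(Δv / v_e) = exp(2690 / 17780.0) = exp(0.1513) = 1.1633.
m_f = m₀ / 1.1633 = 678 / 1.1633 = 582.825 kg.

final mass ≈ 583 kg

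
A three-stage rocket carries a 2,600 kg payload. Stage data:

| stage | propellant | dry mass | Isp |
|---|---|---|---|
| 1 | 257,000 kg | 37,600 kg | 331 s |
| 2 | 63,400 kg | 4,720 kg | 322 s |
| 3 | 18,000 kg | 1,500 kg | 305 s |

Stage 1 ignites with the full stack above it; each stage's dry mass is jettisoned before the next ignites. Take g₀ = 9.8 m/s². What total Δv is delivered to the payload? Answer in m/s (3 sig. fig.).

Ignition mass of stage 1 = 257,000+37,600 + 63,400+4,720 + 18,000+1,500 + 2,600 = 384,820 kg.
Stage 1: m₀ = 384,820 kg, m_f = 384,820 − 257,000 = 127,820 kg; Δv = 331×9.8×ln(3.011) = 3243.8×1.1022 ≈ 3575 m/s.
Stage 2: m₀ = 90,220 kg, m_f = 90,220 − 63,400 = 26,820 kg; Δv = 322×9.8×ln(3.364) = 3155.6×1.2131 ≈ 3828 m/s.
Stage 3: m₀ = 22,100 kg, m_f = 22,100 − 18,000 = 4,100 kg; Δv = 305×9.8×ln(5.39) = 2989.0×1.6846 ≈ 5035 m/s.
Total Δv = 3575 + 3828 + 5035 = 12438 m/s.

Δv ≈ 12400 m/s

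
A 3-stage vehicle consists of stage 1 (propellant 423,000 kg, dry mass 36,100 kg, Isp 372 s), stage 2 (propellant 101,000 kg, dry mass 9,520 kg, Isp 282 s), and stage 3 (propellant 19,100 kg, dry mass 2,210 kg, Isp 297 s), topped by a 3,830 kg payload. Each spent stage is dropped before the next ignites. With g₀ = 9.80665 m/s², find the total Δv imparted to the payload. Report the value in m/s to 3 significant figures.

Ignition mass of stage 1 = 423,000+36,100 + 101,000+9,520 + 19,100+2,210 + 3,830 = 594,760 kg.
Stage 1: m₀ = 594,760 kg, m_f = 594,760 − 423,000 = 171,760 kg; Δv = 372×9.80665×ln(3.463) = 3648.1×1.2421 ≈ 4531 m/s.
Stage 2: m₀ = 135,660 kg, m_f = 135,660 − 101,000 = 34,660 kg; Δv = 282×9.80665×ln(3.914) = 2765.5×1.3646 ≈ 3774 m/s.
Stage 3: m₀ = 25,140 kg, m_f = 25,140 − 19,100 = 6,040 kg; Δv = 297×9.80665×ln(4.162) = 2912.6×1.4261 ≈ 4153 m/s.
Total Δv = 4531 + 3774 + 4153 = 12458 m/s.

Δv ≈ 12500 m/s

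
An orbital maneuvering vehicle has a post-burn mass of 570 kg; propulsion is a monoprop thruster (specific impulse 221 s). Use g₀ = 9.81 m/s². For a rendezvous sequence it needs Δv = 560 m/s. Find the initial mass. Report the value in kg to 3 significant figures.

initial mass ≈ 738 kg

v_e = Isp · g₀ = 221 × 9.81 = 2168.0 m/s.
Using Δv = v_e ln(m₀/m_f): m₀/m_f = exp(Δv / v_e) = exp(560 / 2168.0) = exp(0.2583) = 1.2947.
m₀ = m_f × 1.2947 = 570 × 1.2947 = 737.979 kg.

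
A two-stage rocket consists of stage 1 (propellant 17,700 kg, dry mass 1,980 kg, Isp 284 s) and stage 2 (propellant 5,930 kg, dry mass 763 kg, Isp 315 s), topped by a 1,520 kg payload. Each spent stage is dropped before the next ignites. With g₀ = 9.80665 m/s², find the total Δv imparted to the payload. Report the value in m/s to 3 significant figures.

Ignition mass of stage 1 = 17,700+1,980 + 5,930+763 + 1,520 = 27,893 kg.
Stage 1: m₀ = 27,893 kg, m_f = 27,893 − 17,700 = 10,193 kg; Δv = 284×9.80665×ln(2.736) = 2785.1×1.0067 ≈ 2804 m/s.
Stage 2: m₀ = 8,213 kg, m_f = 8,213 − 5,930 = 2,283 kg; Δv = 315×9.80665×ln(3.597) = 3089.1×1.2802 ≈ 3955 m/s.
Total Δv = 2804 + 3955 = 6759 m/s.

Δv ≈ 6760 m/s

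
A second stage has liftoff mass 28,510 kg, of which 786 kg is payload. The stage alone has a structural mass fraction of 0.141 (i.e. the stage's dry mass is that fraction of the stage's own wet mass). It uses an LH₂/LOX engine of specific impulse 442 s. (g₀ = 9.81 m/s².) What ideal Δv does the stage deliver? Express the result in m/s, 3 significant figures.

Stage wet mass = m₀ − payload = 28,510 − 786 = 27,724 kg.
Stage dry mass = ε × stage wet mass = 0.141 × 27,724 = 3,909.08 kg.
Burnout mass m_f = stage dry + payload = 3,909.08 + 786 = 4,695.08 kg.
v_e = Isp · g₀ = 442 × 9.81 = 4336.0 m/s.
Rocket equation: Δv = v_e · ln(28,510/4,695.08) = 4336.0 × ln(6.072) = 4336.0 × 1.8037 ≈ 7821 m/s.

Δv ≈ 7820 m/s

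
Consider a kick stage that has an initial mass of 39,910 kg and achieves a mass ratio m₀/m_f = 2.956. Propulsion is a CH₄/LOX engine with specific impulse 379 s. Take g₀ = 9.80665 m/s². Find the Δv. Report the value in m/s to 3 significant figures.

v_e = Isp · g₀ = 379 × 9.80665 = 3716.7 m/s.
Δv = v_e · ln(2.956) = 3716.7 × 1.0838 ≈ 4028.3 m/s.

Δv ≈ 4030 m/s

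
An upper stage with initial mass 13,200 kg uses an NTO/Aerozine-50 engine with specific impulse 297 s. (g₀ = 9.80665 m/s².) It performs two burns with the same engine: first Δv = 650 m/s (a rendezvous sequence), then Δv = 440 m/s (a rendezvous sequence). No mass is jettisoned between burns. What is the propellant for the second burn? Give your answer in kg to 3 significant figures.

propellant for the second burn ≈ 1480 kg

v_e = Isp · g₀ = 297 × 9.80665 = 2912.6 m/s.
After the first burn: m = 13200 × exp(−650/2912.6) = 13200 × 0.79998 = 10,559.7 kg.
After the second burn: m = 10,559.7 × exp(−440/2912.6) = 10,559.7 × 0.85979 = 9,079.12 kg.
Second-burn propellant = 10,559.7 − 9,079.12 = 1,480.58 kg.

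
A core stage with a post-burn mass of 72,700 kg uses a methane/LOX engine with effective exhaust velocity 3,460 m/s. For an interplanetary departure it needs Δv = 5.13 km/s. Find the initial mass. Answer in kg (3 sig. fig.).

initial mass ≈ 320000 kg

By the Tsiolkovsky rocket equation, m₀/m_f = exp(Δv / v_e) = exp(5130 / 3460.0) = exp(1.4827) = 4.4046.
m₀ = m_f × 4.4046 = 72,700 × 4.4046 = 320,214 kg.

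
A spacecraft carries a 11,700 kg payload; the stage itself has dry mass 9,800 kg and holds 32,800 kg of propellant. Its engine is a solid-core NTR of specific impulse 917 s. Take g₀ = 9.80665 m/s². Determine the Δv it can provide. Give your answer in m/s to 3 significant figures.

Δv ≈ 8330 m/s

v_e = Isp · g₀ = 917 × 9.80665 = 8992.7 m/s.
m₀ = payload + dry + propellant = 11,700 + 9,800 + 32,800 = 54,300 kg.
m_f = payload + dry = 11,700 + 9,800 = 21,500 kg.
Δv = v_e · ln(m₀/m_f) = 8992.7 × ln(2.526) = 8992.7 × 0.9265 ≈ 8331.5 m/s.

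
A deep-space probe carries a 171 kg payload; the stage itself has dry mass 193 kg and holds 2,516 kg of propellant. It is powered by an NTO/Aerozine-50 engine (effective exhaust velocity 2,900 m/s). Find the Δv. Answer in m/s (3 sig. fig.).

Δv ≈ 6000 m/s

m₀ = payload + dry + propellant = 171 + 193 + 2,516 = 2,880 kg.
m_f = payload + dry = 171 + 193 = 364 kg.
From the ideal rocket equation, Δv = v_e · ln(m₀/m_f) = 2900.0 × ln(7.912) = 2900.0 × 2.0684 ≈ 5998.3 m/s.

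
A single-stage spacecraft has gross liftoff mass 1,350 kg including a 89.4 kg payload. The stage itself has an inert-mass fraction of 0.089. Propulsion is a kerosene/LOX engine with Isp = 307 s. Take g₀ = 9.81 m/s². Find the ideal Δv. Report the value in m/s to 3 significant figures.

Stage wet mass = m₀ − payload = 1,350 − 89.4 = 1,260.6 kg.
Stage dry mass = ε × stage wet mass = 0.089 × 1,260.6 = 112.193 kg.
Burnout mass m_f = stage dry + payload = 112.193 + 89.4 = 201.593 kg.
v_e = Isp · g₀ = 307 × 9.81 = 3011.7 m/s.
Rocket equation: Δv = v_e · ln(1,350/201.593) = 3011.7 × ln(6.697) = 3011.7 × 1.9016 ≈ 5727 m/s.

Δv ≈ 5730 m/s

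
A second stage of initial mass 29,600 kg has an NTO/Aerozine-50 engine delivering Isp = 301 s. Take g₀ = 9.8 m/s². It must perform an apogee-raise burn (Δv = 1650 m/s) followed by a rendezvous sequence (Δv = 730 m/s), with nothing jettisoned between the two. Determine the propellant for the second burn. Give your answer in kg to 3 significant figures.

v_e = Isp · g₀ = 301 × 9.8 = 2949.8 m/s.
After the first burn: m = 29600 × exp(−1650/2949.8) = 29600 × 0.57157 = 16,918.5 kg.
After the second burn: m = 16,918.5 × exp(−730/2949.8) = 16,918.5 × 0.78077 = 13,209.5 kg.
Second-burn propellant = 16,918.5 − 13,209.5 = 3,709 kg.

propellant for the second burn ≈ 3710 kg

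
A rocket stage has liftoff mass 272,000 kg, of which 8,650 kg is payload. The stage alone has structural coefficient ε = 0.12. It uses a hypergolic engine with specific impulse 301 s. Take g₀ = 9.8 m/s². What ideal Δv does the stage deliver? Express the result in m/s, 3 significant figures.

Stage wet mass = m₀ − payload = 272,000 − 8,650 = 263,350 kg.
Stage dry mass = ε × stage wet mass = 0.12 × 263,350 = 31,602 kg.
Burnout mass m_f = stage dry + payload = 31,602 + 8,650 = 40,252 kg.
v_e = Isp · g₀ = 301 × 9.8 = 2949.8 m/s.
Rocket equation: Δv = v_e · ln(272,000/40,252) = 2949.8 × ln(6.757) = 2949.8 × 1.9106 ≈ 5636 m/s.

Δv ≈ 5640 m/s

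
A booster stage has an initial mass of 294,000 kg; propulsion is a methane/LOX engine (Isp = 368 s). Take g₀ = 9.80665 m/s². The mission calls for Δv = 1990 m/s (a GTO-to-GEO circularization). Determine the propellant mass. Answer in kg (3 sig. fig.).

propellant mass ≈ 125000 kg

v_e = Isp · g₀ = 368 × 9.80665 = 3608.8 m/s.
m₀/m_f = exp(Δv / v_e) = exp(1990 / 3608.8) = exp(0.5514) = 1.7357.
m_f = 294,000 / 1.7357 = 169,384 kg, so propellant = m₀ − m_f = 294,000 − 169,384 = 124,616 kg.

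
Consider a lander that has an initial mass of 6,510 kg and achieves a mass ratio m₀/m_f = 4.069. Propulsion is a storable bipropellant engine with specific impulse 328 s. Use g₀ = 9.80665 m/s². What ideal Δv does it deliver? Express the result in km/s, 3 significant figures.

v_e = Isp · g₀ = 328 × 9.80665 = 3216.6 m/s.
Rocket equation: Δv = v_e · ln(4.069) = 3216.6 × 1.4034 ≈ 4514.1 m/s.

Δv ≈ 4.51 km/s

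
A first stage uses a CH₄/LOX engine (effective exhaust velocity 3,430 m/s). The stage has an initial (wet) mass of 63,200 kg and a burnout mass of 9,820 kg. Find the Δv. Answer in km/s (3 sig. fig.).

Δv = v_e · ln(m₀/m_f) = 3430.0 × ln(6.436) = 3430.0 × 1.8619 ≈ 6386.3 m/s.

Δv ≈ 6.39 km/s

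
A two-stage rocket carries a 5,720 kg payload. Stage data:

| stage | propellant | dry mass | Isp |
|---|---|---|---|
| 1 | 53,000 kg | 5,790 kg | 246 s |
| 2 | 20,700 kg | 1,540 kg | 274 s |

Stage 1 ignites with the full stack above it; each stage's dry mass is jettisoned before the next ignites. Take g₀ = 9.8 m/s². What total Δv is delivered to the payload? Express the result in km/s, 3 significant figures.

Ignition mass of stage 1 = 53,000+5,790 + 20,700+1,540 + 5,720 = 86,750 kg.
Stage 1: m₀ = 86,750 kg, m_f = 86,750 − 53,000 = 33,750 kg; Δv = 246×9.8×ln(2.57) = 2410.8×0.9441 ≈ 2276 m/s.
Stage 2: m₀ = 27,960 kg, m_f = 27,960 − 20,700 = 7,260 kg; Δv = 274×9.8×ln(3.851) = 2685.2×1.3484 ≈ 3621 m/s.
Total Δv = 2276 + 3621 = 5897 m/s.

Δv ≈ 5.90 km/s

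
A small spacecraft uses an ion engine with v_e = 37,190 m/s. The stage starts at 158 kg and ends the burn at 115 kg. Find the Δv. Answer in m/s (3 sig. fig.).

Δv ≈ 11800 m/s

Rocket equation: Δv = v_e · ln(m₀/m_f) = 37190.0 × ln(1.374) = 37190.0 × 0.3177 ≈ 11813.9 m/s.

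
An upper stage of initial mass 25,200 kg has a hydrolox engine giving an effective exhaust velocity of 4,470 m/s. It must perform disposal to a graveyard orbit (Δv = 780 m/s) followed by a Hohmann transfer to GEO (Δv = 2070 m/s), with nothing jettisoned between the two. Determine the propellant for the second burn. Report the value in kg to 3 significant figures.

After the first burn: m = 25200 × exp(−780/4470.0) = 25200 × 0.83988 = 21,165 kg.
After the second burn: m = 21,165 × exp(−2070/4470.0) = 21,165 × 0.62934 = 13,320 kg.
Second-burn propellant = 21,165 − 13,320 = 7,845 kg.

propellant for the second burn ≈ 7850 kg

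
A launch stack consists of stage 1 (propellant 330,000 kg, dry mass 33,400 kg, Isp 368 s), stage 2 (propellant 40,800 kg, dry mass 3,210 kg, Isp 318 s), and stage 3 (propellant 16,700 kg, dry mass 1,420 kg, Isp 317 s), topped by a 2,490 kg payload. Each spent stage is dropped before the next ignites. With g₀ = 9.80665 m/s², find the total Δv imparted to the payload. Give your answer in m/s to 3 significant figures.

Δv ≈ 13600 m/s

Ignition mass of stage 1 = 330,000+33,400 + 40,800+3,210 + 16,700+1,420 + 2,490 = 428,020 kg.
Stage 1: m₀ = 428,020 kg, m_f = 428,020 − 330,000 = 98,020 kg; Δv = 368×9.80665×ln(4.367) = 3608.8×1.4740 ≈ 5319 m/s.
Stage 2: m₀ = 64,620 kg, m_f = 64,620 − 40,800 = 23,820 kg; Δv = 318×9.80665×ln(2.713) = 3118.5×0.9980 ≈ 3112 m/s.
Stage 3: m₀ = 20,610 kg, m_f = 20,610 − 16,700 = 3,910 kg; Δv = 317×9.80665×ln(5.271) = 3108.7×1.6622 ≈ 5167 m/s.
Total Δv = 5319 + 3112 + 5167 = 13598 m/s.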